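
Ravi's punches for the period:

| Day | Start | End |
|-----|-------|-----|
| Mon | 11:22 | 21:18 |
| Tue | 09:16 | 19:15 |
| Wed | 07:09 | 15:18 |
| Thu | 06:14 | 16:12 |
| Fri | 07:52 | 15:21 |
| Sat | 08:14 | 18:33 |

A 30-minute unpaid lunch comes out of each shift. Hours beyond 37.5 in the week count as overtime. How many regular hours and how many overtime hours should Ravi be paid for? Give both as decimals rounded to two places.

Mon: 11:22–21:18 = 9 h 56 min; less 30 min break → 9 h 26 min
Tue: 09:16–19:15 = 9 h 59 min; less 30 min break → 9 h 29 min
Wed: 07:09–15:18 = 8 h 9 min; less 30 min break → 7 h 39 min
Thu: 06:14–16:12 = 9 h 58 min; less 30 min break → 9 h 28 min
Fri: 07:52–15:21 = 7 h 29 min; less 30 min break → 6 h 59 min
Sat: 08:14–18:33 = 10 h 19 min; less 30 min break → 9 h 49 min
Total worked: 52 h 50 min = 52.83 h.
Threshold 37.5 h → overtime 15 h 20 min, regular 37 h 30 min.

Regular 37.50 hours, overtime 15.33 hours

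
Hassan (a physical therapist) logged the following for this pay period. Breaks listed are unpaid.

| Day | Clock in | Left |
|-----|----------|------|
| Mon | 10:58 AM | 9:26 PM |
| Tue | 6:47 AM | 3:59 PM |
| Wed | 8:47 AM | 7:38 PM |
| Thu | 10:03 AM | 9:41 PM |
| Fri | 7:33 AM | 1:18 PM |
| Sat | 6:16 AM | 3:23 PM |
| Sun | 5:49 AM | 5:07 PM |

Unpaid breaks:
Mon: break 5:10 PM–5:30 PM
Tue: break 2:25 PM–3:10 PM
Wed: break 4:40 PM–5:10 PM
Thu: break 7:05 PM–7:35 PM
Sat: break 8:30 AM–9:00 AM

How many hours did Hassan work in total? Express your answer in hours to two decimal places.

65.73 hours

Mon: 10:58 AM–9:26 PM = 10 h 28 min; less 20 min break → 10 h 8 min
Tue: 6:47 AM–3:59 PM = 9 h 12 min; less 45 min break → 8 h 27 min
Wed: 8:47 AM–7:38 PM = 10 h 51 min; less 30 min break → 10 h 21 min
Thu: 10:03 AM–9:41 PM = 11 h 38 min; less 30 min break → 11 h 8 min
Fri: 7:33 AM–1:18 PM = 5 h 45 min
Sat: 6:16 AM–3:23 PM = 9 h 7 min; less 30 min break → 8 h 37 min
Sun: 5:49 AM–5:07 PM = 11 h 18 min
Total: 10 h 8 min + 8 h 27 min + 10 h 21 min + 11 h 8 min + 5 h 45 min + 8 h 37 min + 11 h 18 min = 65 h 44 min.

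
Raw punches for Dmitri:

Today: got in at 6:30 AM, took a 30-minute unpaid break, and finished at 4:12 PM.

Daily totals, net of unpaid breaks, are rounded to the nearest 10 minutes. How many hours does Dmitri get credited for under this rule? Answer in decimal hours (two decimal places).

Today: 6:30 AM–4:12 PM = 9 h 42 min − 30 min = 9 h 12 min → rounds to 9 h 10 min

9.17 hours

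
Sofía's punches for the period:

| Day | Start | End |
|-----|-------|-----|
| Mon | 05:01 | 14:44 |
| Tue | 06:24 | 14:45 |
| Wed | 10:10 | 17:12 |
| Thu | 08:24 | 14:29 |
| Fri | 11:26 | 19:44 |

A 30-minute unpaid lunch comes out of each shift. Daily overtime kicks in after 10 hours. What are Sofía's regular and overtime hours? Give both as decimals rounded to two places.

Mon: 05:01–14:44 = 9 h 43 min; less 30 min break → 9 h 13 min
Tue: 06:24–14:45 = 8 h 21 min; less 30 min break → 7 h 51 min
Wed: 10:10–17:12 = 7 h 2 min; less 30 min break → 6 h 32 min
Thu: 08:24–14:29 = 6 h 5 min; less 30 min break → 5 h 35 min
Fri: 11:26–19:44 = 8 h 18 min; less 30 min break → 7 h 48 min
Mon reg 9 h 13 min / OT 0 h 0 min; Tue reg 7 h 51 min / OT 0 h 0 min; Wed reg 6 h 32 min / OT 0 h 0 min; Thu reg 5 h 35 min / OT 0 h 0 min; Fri reg 7 h 48 min / OT 0 h 0 min.
Totals: regular 36 h 59 min, overtime 0 h 0 min.

Regular 36.98 hours, overtime 0.00 hours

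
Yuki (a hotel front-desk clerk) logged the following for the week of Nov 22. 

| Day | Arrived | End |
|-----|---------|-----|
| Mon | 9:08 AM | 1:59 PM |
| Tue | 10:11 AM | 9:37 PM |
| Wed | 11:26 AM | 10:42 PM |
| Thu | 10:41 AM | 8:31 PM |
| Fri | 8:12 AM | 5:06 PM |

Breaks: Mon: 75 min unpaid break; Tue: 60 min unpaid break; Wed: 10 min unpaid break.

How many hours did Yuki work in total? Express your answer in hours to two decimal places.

Mon: 9:08 AM–1:59 PM = 4 h 51 min; less 75 min break → 3 h 36 min
Tue: 10:11 AM–9:37 PM = 11 h 26 min; less 60 min break → 10 h 26 min
Wed: 11:26 AM–10:42 PM = 11 h 16 min; less 10 min break → 11 h 6 min
Thu: 10:41 AM–8:31 PM = 9 h 50 min
Fri: 8:12 AM–5:06 PM = 8 h 54 min
Total: 3 h 36 min + 10 h 26 min + 11 h 6 min + 9 h 50 min + 8 h 54 min = 43 h 52 min.

43.87 hours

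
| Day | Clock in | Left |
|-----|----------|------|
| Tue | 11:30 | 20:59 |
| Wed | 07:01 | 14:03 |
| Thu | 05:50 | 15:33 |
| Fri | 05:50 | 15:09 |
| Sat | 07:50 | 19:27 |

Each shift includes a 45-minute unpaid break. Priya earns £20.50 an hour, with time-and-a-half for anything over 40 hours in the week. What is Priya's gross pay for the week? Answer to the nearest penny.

Tue: 11:30–20:59 = 9 h 29 min; less 45 min break → 8 h 44 min
Wed: 07:01–14:03 = 7 h 2 min; less 45 min break → 6 h 17 min
Thu: 05:50–15:33 = 9 h 43 min; less 45 min break → 8 h 58 min
Fri: 05:50–15:09 = 9 h 19 min; less 45 min break → 8 h 34 min
Sat: 07:50–19:27 = 11 h 37 min; less 45 min break → 10 h 52 min
Total worked: 43 h 25 min = 2605 min.
Regular 40 h 0 min = 2400 min at £20.50/h; overtime 3 h 25 min = 205 min at £30.75/h.
Pay = (2400 × £20.50 + 205 × £30.75) ÷ 60 = £925.06.

£925.06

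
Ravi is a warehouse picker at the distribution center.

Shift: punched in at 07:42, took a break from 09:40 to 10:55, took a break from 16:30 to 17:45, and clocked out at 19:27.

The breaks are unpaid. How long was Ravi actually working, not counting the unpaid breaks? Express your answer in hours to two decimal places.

9.25 hours

Shift: 07:42–19:27 = 11 h 45 min; less 150 min break → 9 h 15 min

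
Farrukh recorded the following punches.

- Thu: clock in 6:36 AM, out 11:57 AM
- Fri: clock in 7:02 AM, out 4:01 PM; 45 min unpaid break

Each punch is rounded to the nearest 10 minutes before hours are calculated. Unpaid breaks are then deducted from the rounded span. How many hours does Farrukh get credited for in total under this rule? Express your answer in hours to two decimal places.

13.58 hours

Thu: in 6:36 AM→6:40 AM, out 11:57 AM→12:00 PM; 5 h 20 min
Fri: in 7:02 AM→7:00 AM, out 4:01 PM→4:00 PM; 9 h 0 min − 45 min = 8 h 15 min
Total credited: 13 h 35 min.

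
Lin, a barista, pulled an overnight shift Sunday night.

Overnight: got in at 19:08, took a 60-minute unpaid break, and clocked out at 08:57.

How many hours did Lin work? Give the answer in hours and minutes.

Overnight: 19:08 → midnight = 4 h 52 min; midnight → 08:57 = 8 h 57 min; span 13 h 49 min; less 60 min break → 12 h 49 min

12 h 49 min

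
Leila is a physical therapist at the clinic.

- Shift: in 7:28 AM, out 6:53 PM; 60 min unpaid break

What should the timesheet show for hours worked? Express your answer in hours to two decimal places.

10.42 hours

Shift: 7:28 AM–6:53 PM = 11 h 25 min; less 60 min break → 10 h 25 min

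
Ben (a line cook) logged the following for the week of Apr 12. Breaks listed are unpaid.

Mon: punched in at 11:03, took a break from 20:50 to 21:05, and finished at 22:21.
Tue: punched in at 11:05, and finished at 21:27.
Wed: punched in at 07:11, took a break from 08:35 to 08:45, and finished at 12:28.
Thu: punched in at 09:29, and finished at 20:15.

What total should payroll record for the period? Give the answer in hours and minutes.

Mon: 11:03–22:21 = 11 h 18 min; less 15 min break → 11 h 3 min
Tue: 11:05–21:27 = 10 h 22 min
Wed: 07:11–12:28 = 5 h 17 min; less 10 min break → 5 h 7 min
Thu: 09:29–20:15 = 10 h 46 min
Total: 11 h 3 min + 10 h 22 min + 5 h 7 min + 10 h 46 min = 37 h 18 min.

37 h 18 min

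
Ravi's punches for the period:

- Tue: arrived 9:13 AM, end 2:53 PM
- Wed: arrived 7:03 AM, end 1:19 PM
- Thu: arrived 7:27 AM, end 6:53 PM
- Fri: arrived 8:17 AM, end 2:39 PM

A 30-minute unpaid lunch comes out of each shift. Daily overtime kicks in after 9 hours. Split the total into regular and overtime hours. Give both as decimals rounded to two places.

Regular 25.80 hours, overtime 1.93 hours

Tue: 9:13 AM–2:53 PM = 5 h 40 min; less 30 min break → 5 h 10 min
Wed: 7:03 AM–1:19 PM = 6 h 16 min; less 30 min break → 5 h 46 min
Thu: 7:27 AM–6:53 PM = 11 h 26 min; less 30 min break → 10 h 56 min
Fri: 8:17 AM–2:39 PM = 6 h 22 min; less 30 min break → 5 h 52 min
Tue reg 5 h 10 min / OT 0 h 0 min; Wed reg 5 h 46 min / OT 0 h 0 min; Thu reg 9 h 0 min / OT 1 h 56 min; Fri reg 5 h 52 min / OT 0 h 0 min.
Totals: regular 25 h 48 min, overtime 1 h 56 min.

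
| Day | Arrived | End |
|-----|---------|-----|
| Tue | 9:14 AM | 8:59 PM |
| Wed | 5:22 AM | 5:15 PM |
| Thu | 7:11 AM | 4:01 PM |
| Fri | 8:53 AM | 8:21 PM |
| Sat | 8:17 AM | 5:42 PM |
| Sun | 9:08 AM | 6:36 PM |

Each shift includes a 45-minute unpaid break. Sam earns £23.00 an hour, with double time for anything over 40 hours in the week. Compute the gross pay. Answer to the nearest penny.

£1762.57

Tue: 9:14 AM–8:59 PM = 11 h 45 min; less 45 min break → 11 h 0 min
Wed: 5:22 AM–5:15 PM = 11 h 53 min; less 45 min break → 11 h 8 min
Thu: 7:11 AM–4:01 PM = 8 h 50 min; less 45 min break → 8 h 5 min
Fri: 8:53 AM–8:21 PM = 11 h 28 min; less 45 min break → 10 h 43 min
Sat: 8:17 AM–5:42 PM = 9 h 25 min; less 45 min break → 8 h 40 min
Sun: 9:08 AM–6:36 PM = 9 h 28 min; less 45 min break → 8 h 43 min
Total worked: 58 h 19 min = 3499 min.
Regular 40 h 0 min = 2400 min at £23.00/h; overtime 18 h 19 min = 1099 min at £46.00/h.
Pay = (2400 × £23.00 + 1099 × £46.00) ÷ 60 = £1762.57.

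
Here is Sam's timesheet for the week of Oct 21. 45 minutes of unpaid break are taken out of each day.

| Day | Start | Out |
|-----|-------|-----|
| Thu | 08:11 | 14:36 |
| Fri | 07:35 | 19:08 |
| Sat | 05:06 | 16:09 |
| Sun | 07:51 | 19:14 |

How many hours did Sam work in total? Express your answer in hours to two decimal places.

37.40 hours

Thu: 08:11–14:36 = 6 h 25 min; less 45 min break → 5 h 40 min
Fri: 07:35–19:08 = 11 h 33 min; less 45 min break → 10 h 48 min
Sat: 05:06–16:09 = 11 h 3 min; less 45 min break → 10 h 18 min
Sun: 07:51–19:14 = 11 h 23 min; less 45 min break → 10 h 38 min
Total: 5 h 40 min + 10 h 48 min + 10 h 18 min + 10 h 38 min = 37 h 24 min.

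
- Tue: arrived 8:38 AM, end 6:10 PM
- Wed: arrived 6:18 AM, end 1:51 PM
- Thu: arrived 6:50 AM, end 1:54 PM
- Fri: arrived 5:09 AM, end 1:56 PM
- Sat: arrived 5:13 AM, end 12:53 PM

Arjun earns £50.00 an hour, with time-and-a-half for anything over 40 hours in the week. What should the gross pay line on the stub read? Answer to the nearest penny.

Tue: 8:38 AM–6:10 PM = 9 h 32 min
Wed: 6:18 AM–1:51 PM = 7 h 33 min
Thu: 6:50 AM–1:54 PM = 7 h 4 min
Fri: 5:09 AM–1:56 PM = 8 h 47 min
Sat: 5:13 AM–12:53 PM = 7 h 40 min
Total worked: 40 h 36 min = 2436 min.
Regular 40 h 0 min = 2400 min at £50.00/h; overtime 0 h 36 min = 36 min at £75.00/h.
Pay = (2400 × £50.00 + 36 × £75.00) ÷ 60 = £2045.00.

£2045.00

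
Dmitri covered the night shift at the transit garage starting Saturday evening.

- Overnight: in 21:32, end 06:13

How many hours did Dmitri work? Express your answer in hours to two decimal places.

8.68 hours

Overnight: 21:32 → midnight = 2 h 28 min; midnight → 06:13 = 6 h 13 min; span 8 h 41 min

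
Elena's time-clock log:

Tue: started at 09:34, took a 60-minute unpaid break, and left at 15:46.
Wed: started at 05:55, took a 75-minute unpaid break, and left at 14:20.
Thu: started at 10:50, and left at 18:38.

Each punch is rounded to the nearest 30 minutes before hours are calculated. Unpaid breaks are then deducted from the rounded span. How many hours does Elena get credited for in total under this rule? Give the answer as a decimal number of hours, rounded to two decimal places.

Tue: in 09:34→09:30, out 15:46→16:00; 6 h 30 min − 60 min = 5 h 30 min
Wed: in 05:55→06:00, out 14:20→14:30; 8 h 30 min − 75 min = 7 h 15 min
Thu: in 10:50→11:00, out 18:38→18:30; 7 h 30 min
Total credited: 20 h 15 min.

20.25 hours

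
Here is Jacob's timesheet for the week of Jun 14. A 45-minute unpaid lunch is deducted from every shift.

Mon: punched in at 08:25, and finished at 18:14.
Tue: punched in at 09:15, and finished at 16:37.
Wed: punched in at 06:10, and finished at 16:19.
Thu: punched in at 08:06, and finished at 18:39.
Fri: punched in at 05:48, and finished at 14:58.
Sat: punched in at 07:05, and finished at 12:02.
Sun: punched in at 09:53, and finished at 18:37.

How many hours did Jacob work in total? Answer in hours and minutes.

Mon: 08:25–18:14 = 9 h 49 min; less 45 min break → 9 h 4 min
Tue: 09:15–16:37 = 7 h 22 min; less 45 min break → 6 h 37 min
Wed: 06:10–16:19 = 10 h 9 min; less 45 min break → 9 h 24 min
Thu: 08:06–18:39 = 10 h 33 min; less 45 min break → 9 h 48 min
Fri: 05:48–14:58 = 9 h 10 min; less 45 min break → 8 h 25 min
Sat: 07:05–12:02 = 4 h 57 min; less 45 min break → 4 h 12 min
Sun: 09:53–18:37 = 8 h 44 min; less 45 min break → 7 h 59 min
Total: 9 h 4 min + 6 h 37 min + 9 h 24 min + 9 h 48 min + 8 h 25 min + 4 h 12 min + 7 h 59 min = 55 h 29 min.

55 h 29 min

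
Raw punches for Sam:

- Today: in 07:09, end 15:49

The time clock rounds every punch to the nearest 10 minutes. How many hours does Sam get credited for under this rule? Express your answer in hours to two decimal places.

Today: in 07:09→07:10, out 15:49→15:50; 8 h 40 min

8.67 hours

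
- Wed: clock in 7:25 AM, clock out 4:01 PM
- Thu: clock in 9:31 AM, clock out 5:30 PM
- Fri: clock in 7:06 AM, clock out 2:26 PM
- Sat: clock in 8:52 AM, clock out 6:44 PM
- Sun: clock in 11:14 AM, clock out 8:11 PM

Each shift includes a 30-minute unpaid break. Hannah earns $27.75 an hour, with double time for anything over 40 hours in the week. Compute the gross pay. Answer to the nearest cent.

$1122.95

Wed: 7:25 AM–4:01 PM = 8 h 36 min; less 30 min break → 8 h 6 min
Thu: 9:31 AM–5:30 PM = 7 h 59 min; less 30 min break → 7 h 29 min
Fri: 7:06 AM–2:26 PM = 7 h 20 min; less 30 min break → 6 h 50 min
Sat: 8:52 AM–6:44 PM = 9 h 52 min; less 30 min break → 9 h 22 min
Sun: 11:14 AM–8:11 PM = 8 h 57 min; less 30 min break → 8 h 27 min
Total worked: 40 h 14 min = 2414 min.
Regular 40 h 0 min = 2400 min at $27.75/h; overtime 0 h 14 min = 14 min at $55.50/h.
Pay = (2400 × $27.75 + 14 × $55.50) ÷ 60 = $1122.95.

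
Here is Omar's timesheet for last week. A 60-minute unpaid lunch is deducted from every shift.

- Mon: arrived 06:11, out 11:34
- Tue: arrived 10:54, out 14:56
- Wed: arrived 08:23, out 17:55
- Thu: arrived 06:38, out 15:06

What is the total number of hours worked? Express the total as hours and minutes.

Mon: 06:11–11:34 = 5 h 23 min; less 60 min break → 4 h 23 min
Tue: 10:54–14:56 = 4 h 2 min; less 60 min break → 3 h 2 min
Wed: 08:23–17:55 = 9 h 32 min; less 60 min break → 8 h 32 min
Thu: 06:38–15:06 = 8 h 28 min; less 60 min break → 7 h 28 min
Total: 4 h 23 min + 3 h 2 min + 8 h 32 min + 7 h 28 min = 23 h 25 min.

23 h 25 min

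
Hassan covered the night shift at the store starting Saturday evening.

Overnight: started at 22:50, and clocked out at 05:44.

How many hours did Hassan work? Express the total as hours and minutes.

6 h 54 min

Overnight: 22:50 → midnight = 1 h 10 min; midnight → 05:44 = 5 h 44 min; span 6 h 54 min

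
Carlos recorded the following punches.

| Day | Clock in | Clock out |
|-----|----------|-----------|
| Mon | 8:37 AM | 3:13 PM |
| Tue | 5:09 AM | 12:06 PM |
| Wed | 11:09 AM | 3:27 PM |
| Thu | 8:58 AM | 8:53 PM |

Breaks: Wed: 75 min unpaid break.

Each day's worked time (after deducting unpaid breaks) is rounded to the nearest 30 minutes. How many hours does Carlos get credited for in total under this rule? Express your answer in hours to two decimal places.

Mon: 8:37 AM–3:13 PM = 6 h 36 min → rounds to 6 h 30 min
Tue: 5:09 AM–12:06 PM = 6 h 57 min → rounds to 7 h 0 min
Wed: 11:09 AM–3:27 PM = 4 h 18 min − 75 min = 3 h 3 min → rounds to 3 h 0 min
Thu: 8:58 AM–8:53 PM = 11 h 55 min → rounds to 12 h 0 min
Total credited: 28 h 30 min.

28.50 hours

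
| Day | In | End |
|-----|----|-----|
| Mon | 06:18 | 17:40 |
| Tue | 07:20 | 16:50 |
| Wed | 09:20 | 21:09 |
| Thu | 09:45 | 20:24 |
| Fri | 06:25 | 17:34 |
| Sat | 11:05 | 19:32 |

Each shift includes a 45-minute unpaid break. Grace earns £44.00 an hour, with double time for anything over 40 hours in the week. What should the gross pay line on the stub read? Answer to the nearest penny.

£3382.13

Mon: 06:18–17:40 = 11 h 22 min; less 45 min break → 10 h 37 min
Tue: 07:20–16:50 = 9 h 30 min; less 45 min break → 8 h 45 min
Wed: 09:20–21:09 = 11 h 49 min; less 45 min break → 11 h 4 min
Thu: 09:45–20:24 = 10 h 39 min; less 45 min break → 9 h 54 min
Fri: 06:25–17:34 = 11 h 9 min; less 45 min break → 10 h 24 min
Sat: 11:05–19:32 = 8 h 27 min; less 45 min break → 7 h 42 min
Total worked: 58 h 26 min = 3506 min.
Regular 40 h 0 min = 2400 min at £44.00/h; overtime 18 h 26 min = 1106 min at £88.00/h.
Pay = (2400 × £44.00 + 1106 × £88.00) ÷ 60 = £3382.13.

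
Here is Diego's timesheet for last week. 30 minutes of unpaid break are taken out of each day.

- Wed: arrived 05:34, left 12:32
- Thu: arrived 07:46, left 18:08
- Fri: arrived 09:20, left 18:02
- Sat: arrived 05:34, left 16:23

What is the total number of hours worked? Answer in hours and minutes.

34 h 51 min

Wed: 05:34–12:32 = 6 h 58 min; less 30 min break → 6 h 28 min
Thu: 07:46–18:08 = 10 h 22 min; less 30 min break → 9 h 52 min
Fri: 09:20–18:02 = 8 h 42 min; less 30 min break → 8 h 12 min
Sat: 05:34–16:23 = 10 h 49 min; less 30 min break → 10 h 19 min
Total: 6 h 28 min + 9 h 52 min + 8 h 12 min + 10 h 19 min = 34 h 51 min.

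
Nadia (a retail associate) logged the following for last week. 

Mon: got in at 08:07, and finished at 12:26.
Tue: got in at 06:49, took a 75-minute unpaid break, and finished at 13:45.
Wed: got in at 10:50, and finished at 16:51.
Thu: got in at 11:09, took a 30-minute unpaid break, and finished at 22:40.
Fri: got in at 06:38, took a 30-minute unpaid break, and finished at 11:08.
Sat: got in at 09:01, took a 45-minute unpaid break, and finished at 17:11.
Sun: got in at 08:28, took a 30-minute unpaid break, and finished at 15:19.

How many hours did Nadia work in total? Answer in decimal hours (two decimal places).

Mon: 08:07–12:26 = 4 h 19 min
Tue: 06:49–13:45 = 6 h 56 min; less 75 min break → 5 h 41 min
Wed: 10:50–16:51 = 6 h 1 min
Thu: 11:09–22:40 = 11 h 31 min; less 30 min break → 11 h 1 min
Fri: 06:38–11:08 = 4 h 30 min; less 30 min break → 4 h 0 min
Sat: 09:01–17:11 = 8 h 10 min; less 45 min break → 7 h 25 min
Sun: 08:28–15:19 = 6 h 51 min; less 30 min break → 6 h 21 min
Total: 4 h 19 min + 5 h 41 min + 6 h 1 min + 11 h 1 min + 4 h 0 min + 7 h 25 min + 6 h 21 min = 44 h 48 min.

44.80 hours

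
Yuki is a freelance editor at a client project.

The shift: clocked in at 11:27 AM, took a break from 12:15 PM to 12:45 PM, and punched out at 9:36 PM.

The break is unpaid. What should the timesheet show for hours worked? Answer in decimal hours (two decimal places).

The shift: 11:27 AM–9:36 PM = 10 h 9 min; less 30 min break → 9 h 39 min

9.65 hours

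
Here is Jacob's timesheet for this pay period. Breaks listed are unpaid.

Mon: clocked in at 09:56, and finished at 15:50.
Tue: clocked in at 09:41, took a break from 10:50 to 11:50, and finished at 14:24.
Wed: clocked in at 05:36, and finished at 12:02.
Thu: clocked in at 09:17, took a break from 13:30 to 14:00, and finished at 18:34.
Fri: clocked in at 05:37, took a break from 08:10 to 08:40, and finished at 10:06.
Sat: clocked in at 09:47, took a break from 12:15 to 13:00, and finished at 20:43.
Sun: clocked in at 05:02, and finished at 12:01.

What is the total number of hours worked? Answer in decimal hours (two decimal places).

Mon: 09:56–15:50 = 5 h 54 min
Tue: 09:41–14:24 = 4 h 43 min; less 60 min break → 3 h 43 min
Wed: 05:36–12:02 = 6 h 26 min
Thu: 09:17–18:34 = 9 h 17 min; less 30 min break → 8 h 47 min
Fri: 05:37–10:06 = 4 h 29 min; less 30 min break → 3 h 59 min
Sat: 09:47–20:43 = 10 h 56 min; less 45 min break → 10 h 11 min
Sun: 05:02–12:01 = 6 h 59 min
Total: 5 h 54 min + 3 h 43 min + 6 h 26 min + 8 h 47 min + 3 h 59 min + 10 h 11 min + 6 h 59 min = 45 h 59 min.

45.98 hours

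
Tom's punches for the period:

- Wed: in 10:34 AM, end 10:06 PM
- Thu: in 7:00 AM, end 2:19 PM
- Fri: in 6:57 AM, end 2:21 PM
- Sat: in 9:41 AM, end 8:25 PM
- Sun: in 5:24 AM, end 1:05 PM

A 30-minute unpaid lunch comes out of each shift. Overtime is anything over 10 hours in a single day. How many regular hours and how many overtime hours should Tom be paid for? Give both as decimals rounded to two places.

Regular 40.90 hours, overtime 1.27 hours

Wed: 10:34 AM–10:06 PM = 11 h 32 min; less 30 min break → 11 h 2 min
Thu: 7:00 AM–2:19 PM = 7 h 19 min; less 30 min break → 6 h 49 min
Fri: 6:57 AM–2:21 PM = 7 h 24 min; less 30 min break → 6 h 54 min
Sat: 9:41 AM–8:25 PM = 10 h 44 min; less 30 min break → 10 h 14 min
Sun: 5:24 AM–1:05 PM = 7 h 41 min; less 30 min break → 7 h 11 min
Wed reg 10 h 0 min / OT 1 h 2 min; Thu reg 6 h 49 min / OT 0 h 0 min; Fri reg 6 h 54 min / OT 0 h 0 min; Sat reg 10 h 0 min / OT 0 h 14 min; Sun reg 7 h 11 min / OT 0 h 0 min.
Totals: regular 40 h 54 min, overtime 1 h 16 min.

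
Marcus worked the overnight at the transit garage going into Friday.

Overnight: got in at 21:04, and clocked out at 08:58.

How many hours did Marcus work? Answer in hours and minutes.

Overnight: 21:04 → midnight = 2 h 56 min; midnight → 08:58 = 8 h 58 min; span 11 h 54 min

11 h 54 min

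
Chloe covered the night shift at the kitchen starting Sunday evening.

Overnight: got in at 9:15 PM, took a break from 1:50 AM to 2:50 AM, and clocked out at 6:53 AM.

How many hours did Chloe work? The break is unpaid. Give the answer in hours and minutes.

Overnight: 9:15 PM → midnight = 2 h 45 min; midnight → 6:53 AM = 6 h 53 min; span 9 h 38 min; less 60 min break → 8 h 38 min

8 h 38 min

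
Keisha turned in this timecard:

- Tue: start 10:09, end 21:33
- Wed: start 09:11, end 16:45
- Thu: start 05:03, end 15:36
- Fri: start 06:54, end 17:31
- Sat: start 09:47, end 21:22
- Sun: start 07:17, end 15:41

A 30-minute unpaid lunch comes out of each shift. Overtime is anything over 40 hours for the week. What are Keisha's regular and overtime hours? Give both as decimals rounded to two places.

Tue: 10:09–21:33 = 11 h 24 min; less 30 min break → 10 h 54 min
Wed: 09:11–16:45 = 7 h 34 min; less 30 min break → 7 h 4 min
Thu: 05:03–15:36 = 10 h 33 min; less 30 min break → 10 h 3 min
Fri: 06:54–17:31 = 10 h 37 min; less 30 min break → 10 h 7 min
Sat: 09:47–21:22 = 11 h 35 min; less 30 min break → 11 h 5 min
Sun: 07:17–15:41 = 8 h 24 min; less 30 min break → 7 h 54 min
Total worked: 57 h 7 min = 57.12 h.
Threshold 40 h → overtime 17 h 7 min, regular 40 h 0 min.

Regular 40.00 hours, overtime 17.12 hours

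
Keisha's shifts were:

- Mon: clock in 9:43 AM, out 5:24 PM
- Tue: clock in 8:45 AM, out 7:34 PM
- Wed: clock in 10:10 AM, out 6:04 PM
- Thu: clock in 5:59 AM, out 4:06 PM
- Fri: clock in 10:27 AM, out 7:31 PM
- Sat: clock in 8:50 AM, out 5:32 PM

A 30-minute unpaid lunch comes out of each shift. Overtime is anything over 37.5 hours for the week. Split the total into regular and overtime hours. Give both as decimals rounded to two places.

Regular 37.50 hours, overtime 13.78 hours

Mon: 9:43 AM–5:24 PM = 7 h 41 min; less 30 min break → 7 h 11 min
Tue: 8:45 AM–7:34 PM = 10 h 49 min; less 30 min break → 10 h 19 min
Wed: 10:10 AM–6:04 PM = 7 h 54 min; less 30 min break → 7 h 24 min
Thu: 5:59 AM–4:06 PM = 10 h 7 min; less 30 min break → 9 h 37 min
Fri: 10:27 AM–7:31 PM = 9 h 4 min; less 30 min break → 8 h 34 min
Sat: 8:50 AM–5:32 PM = 8 h 42 min; less 30 min break → 8 h 12 min
Total worked: 51 h 17 min = 51.28 h.
Threshold 37.5 h → overtime 13 h 47 min, regular 37 h 30 min.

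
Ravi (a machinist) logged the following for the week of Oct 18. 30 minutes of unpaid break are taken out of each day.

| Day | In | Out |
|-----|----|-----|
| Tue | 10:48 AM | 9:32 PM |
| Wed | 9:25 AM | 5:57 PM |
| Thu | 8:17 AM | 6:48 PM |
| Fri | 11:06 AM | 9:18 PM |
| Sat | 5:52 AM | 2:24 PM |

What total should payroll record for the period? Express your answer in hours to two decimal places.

Tue: 10:48 AM–9:32 PM = 10 h 44 min; less 30 min break → 10 h 14 min
Wed: 9:25 AM–5:57 PM = 8 h 32 min; less 30 min break → 8 h 2 min
Thu: 8:17 AM–6:48 PM = 10 h 31 min; less 30 min break → 10 h 1 min
Fri: 11:06 AM–9:18 PM = 10 h 12 min; less 30 min break → 9 h 42 min
Sat: 5:52 AM–2:24 PM = 8 h 32 min; less 30 min break → 8 h 2 min
Total: 10 h 14 min + 8 h 2 min + 10 h 1 min + 9 h 42 min + 8 h 2 min = 46 h 1 min.

46.02 hours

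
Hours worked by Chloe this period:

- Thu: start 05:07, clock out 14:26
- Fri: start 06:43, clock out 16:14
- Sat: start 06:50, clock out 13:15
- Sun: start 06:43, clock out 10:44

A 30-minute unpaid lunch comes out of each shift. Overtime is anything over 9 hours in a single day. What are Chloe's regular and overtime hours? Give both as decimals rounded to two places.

Regular 27.25 hours, overtime 0.02 hours

Thu: 05:07–14:26 = 9 h 19 min; less 30 min break → 8 h 49 min
Fri: 06:43–16:14 = 9 h 31 min; less 30 min break → 9 h 1 min
Sat: 06:50–13:15 = 6 h 25 min; less 30 min break → 5 h 55 min
Sun: 06:43–10:44 = 4 h 1 min; less 30 min break → 3 h 31 min
Thu reg 8 h 49 min / OT 0 h 0 min; Fri reg 9 h 0 min / OT 0 h 1 min; Sat reg 5 h 55 min / OT 0 h 0 min; Sun reg 3 h 31 min / OT 0 h 0 min.
Totals: regular 27 h 15 min, overtime 0 h 1 min.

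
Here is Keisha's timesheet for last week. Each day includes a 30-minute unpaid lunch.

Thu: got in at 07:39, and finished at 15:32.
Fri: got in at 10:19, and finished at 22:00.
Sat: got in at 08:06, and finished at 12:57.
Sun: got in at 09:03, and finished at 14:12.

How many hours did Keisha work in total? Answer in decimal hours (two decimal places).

Thu: 07:39–15:32 = 7 h 53 min; less 30 min break → 7 h 23 min
Fri: 10:19–22:00 = 11 h 41 min; less 30 min break → 11 h 11 min
Sat: 08:06–12:57 = 4 h 51 min; less 30 min break → 4 h 21 min
Sun: 09:03–14:12 = 5 h 9 min; less 30 min break → 4 h 39 min
Total: 7 h 23 min + 11 h 11 min + 4 h 21 min + 4 h 39 min = 27 h 34 min.

27.57 hours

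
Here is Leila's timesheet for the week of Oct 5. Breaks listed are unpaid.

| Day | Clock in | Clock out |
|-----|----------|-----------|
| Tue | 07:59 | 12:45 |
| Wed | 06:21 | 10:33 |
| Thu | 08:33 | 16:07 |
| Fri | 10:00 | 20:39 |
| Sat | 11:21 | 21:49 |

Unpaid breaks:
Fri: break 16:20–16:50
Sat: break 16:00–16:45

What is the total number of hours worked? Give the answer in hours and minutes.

36 h 24 min

Tue: 07:59–12:45 = 4 h 46 min
Wed: 06:21–10:33 = 4 h 12 min
Thu: 08:33–16:07 = 7 h 34 min
Fri: 10:00–20:39 = 10 h 39 min; less 30 min break → 10 h 9 min
Sat: 11:21–21:49 = 10 h 28 min; less 45 min break → 9 h 43 min
Total: 4 h 46 min + 4 h 12 min + 7 h 34 min + 10 h 9 min + 9 h 43 min = 36 h 24 min.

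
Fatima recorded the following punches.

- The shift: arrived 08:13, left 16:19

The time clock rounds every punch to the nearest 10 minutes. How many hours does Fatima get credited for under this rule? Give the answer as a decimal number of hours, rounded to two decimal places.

8.17 hours

The shift: in 08:13→08:10, out 16:19→16:20; 8 h 10 min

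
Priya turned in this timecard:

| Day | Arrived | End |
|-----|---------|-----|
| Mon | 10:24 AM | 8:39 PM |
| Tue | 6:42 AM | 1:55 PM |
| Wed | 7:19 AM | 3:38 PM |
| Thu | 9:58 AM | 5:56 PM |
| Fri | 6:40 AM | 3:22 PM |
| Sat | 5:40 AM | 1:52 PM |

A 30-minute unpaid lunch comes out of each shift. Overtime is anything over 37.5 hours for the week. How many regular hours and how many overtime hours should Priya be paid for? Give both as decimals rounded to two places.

Mon: 10:24 AM–8:39 PM = 10 h 15 min; less 30 min break → 9 h 45 min
Tue: 6:42 AM–1:55 PM = 7 h 13 min; less 30 min break → 6 h 43 min
Wed: 7:19 AM–3:38 PM = 8 h 19 min; less 30 min break → 7 h 49 min
Thu: 9:58 AM–5:56 PM = 7 h 58 min; less 30 min break → 7 h 28 min
Fri: 6:40 AM–3:22 PM = 8 h 42 min; less 30 min break → 8 h 12 min
Sat: 5:40 AM–1:52 PM = 8 h 12 min; less 30 min break → 7 h 42 min
Total worked: 47 h 39 min = 47.65 h.
Threshold 37.5 h → overtime 10 h 9 min, regular 37 h 30 min.

Regular 37.50 hours, overtime 10.15 hours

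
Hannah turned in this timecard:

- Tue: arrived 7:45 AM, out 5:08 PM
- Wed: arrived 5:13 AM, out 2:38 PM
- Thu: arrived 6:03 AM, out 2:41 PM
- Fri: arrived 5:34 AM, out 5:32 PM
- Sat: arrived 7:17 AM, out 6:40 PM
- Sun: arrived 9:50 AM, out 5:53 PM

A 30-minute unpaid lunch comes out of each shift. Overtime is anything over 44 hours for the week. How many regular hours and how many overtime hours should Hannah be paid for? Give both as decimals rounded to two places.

Regular 44.00 hours, overtime 11.83 hours

Tue: 7:45 AM–5:08 PM = 9 h 23 min; less 30 min break → 8 h 53 min
Wed: 5:13 AM–2:38 PM = 9 h 25 min; less 30 min break → 8 h 55 min
Thu: 6:03 AM–2:41 PM = 8 h 38 min; less 30 min break → 8 h 8 min
Fri: 5:34 AM–5:32 PM = 11 h 58 min; less 30 min break → 11 h 28 min
Sat: 7:17 AM–6:40 PM = 11 h 23 min; less 30 min break → 10 h 53 min
Sun: 9:50 AM–5:53 PM = 8 h 3 min; less 30 min break → 7 h 33 min
Total worked: 55 h 50 min = 55.83 h.
Threshold 44 h → overtime 11 h 50 min, regular 44 h 0 min.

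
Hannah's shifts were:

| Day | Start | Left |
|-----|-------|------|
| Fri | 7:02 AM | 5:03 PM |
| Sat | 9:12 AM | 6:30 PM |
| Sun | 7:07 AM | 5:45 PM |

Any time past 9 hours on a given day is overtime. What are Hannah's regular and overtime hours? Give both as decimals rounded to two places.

Fri: 7:02 AM–5:03 PM = 10 h 1 min
Sat: 9:12 AM–6:30 PM = 9 h 18 min
Sun: 7:07 AM–5:45 PM = 10 h 38 min
Fri reg 9 h 0 min / OT 1 h 1 min; Sat reg 9 h 0 min / OT 0 h 18 min; Sun reg 9 h 0 min / OT 1 h 38 min.
Totals: regular 27 h 0 min, overtime 2 h 57 min.

Regular 27.00 hours, overtime 2.95 hours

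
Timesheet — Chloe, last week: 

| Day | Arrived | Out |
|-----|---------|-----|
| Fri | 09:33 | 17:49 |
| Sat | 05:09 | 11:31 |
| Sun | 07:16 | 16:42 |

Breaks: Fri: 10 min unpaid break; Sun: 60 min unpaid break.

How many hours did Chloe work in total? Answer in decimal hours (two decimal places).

22.90 hours

Fri: 09:33–17:49 = 8 h 16 min; less 10 min break → 8 h 6 min
Sat: 05:09–11:31 = 6 h 22 min
Sun: 07:16–16:42 = 9 h 26 min; less 60 min break → 8 h 26 min
Total: 8 h 6 min + 6 h 22 min + 8 h 26 min = 22 h 54 min.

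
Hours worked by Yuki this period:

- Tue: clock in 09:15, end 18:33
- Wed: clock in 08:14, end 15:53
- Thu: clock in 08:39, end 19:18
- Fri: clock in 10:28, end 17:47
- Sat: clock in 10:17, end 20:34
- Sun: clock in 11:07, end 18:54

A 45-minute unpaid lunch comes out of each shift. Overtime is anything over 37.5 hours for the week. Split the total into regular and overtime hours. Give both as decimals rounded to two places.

Regular 37.50 hours, overtime 10.98 hours

Tue: 09:15–18:33 = 9 h 18 min; less 45 min break → 8 h 33 min
Wed: 08:14–15:53 = 7 h 39 min; less 45 min break → 6 h 54 min
Thu: 08:39–19:18 = 10 h 39 min; less 45 min break → 9 h 54 min
Fri: 10:28–17:47 = 7 h 19 min; less 45 min break → 6 h 34 min
Sat: 10:17–20:34 = 10 h 17 min; less 45 min break → 9 h 32 min
Sun: 11:07–18:54 = 7 h 47 min; less 45 min break → 7 h 2 min
Total worked: 48 h 29 min = 48.48 h.
Threshold 37.5 h → overtime 10 h 59 min, regular 37 h 30 min.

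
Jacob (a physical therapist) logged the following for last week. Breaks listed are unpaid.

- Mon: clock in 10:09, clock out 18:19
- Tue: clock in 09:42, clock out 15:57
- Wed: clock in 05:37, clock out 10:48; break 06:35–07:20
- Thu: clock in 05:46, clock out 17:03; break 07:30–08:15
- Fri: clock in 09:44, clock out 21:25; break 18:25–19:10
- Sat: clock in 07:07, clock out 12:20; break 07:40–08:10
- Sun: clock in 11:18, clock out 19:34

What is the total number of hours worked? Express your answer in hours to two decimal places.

53.30 hours

Mon: 10:09–18:19 = 8 h 10 min
Tue: 09:42–15:57 = 6 h 15 min
Wed: 05:37–10:48 = 5 h 11 min; less 45 min break → 4 h 26 min
Thu: 05:46–17:03 = 11 h 17 min; less 45 min break → 10 h 32 min
Fri: 09:44–21:25 = 11 h 41 min; less 45 min break → 10 h 56 min
Sat: 07:07–12:20 = 5 h 13 min; less 30 min break → 4 h 43 min
Sun: 11:18–19:34 = 8 h 16 min
Total: 8 h 10 min + 6 h 15 min + 4 h 26 min + 10 h 32 min + 10 h 56 min + 4 h 43 min + 8 h 16 min = 53 h 18 min.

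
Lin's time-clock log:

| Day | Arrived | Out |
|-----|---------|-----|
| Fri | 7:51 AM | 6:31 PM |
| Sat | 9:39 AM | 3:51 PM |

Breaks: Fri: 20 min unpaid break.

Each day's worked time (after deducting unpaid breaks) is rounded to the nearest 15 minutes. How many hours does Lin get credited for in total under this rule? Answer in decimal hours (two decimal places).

16.50 hours

Fri: 7:51 AM–6:31 PM = 10 h 40 min − 20 min = 10 h 20 min → rounds to 10 h 15 min
Sat: 9:39 AM–3:51 PM = 6 h 12 min → rounds to 6 h 15 min
Total credited: 16 h 30 min.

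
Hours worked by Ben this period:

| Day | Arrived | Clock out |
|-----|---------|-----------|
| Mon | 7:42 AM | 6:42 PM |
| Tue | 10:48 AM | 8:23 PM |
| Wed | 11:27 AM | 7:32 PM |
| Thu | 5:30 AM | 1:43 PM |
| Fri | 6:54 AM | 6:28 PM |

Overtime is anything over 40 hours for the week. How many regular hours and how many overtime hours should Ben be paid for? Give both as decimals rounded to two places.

Mon: 7:42 AM–6:42 PM = 11 h 0 min
Tue: 10:48 AM–8:23 PM = 9 h 35 min
Wed: 11:27 AM–7:32 PM = 8 h 5 min
Thu: 5:30 AM–1:43 PM = 8 h 13 min
Fri: 6:54 AM–6:28 PM = 11 h 34 min
Total worked: 48 h 27 min = 48.45 h.
Threshold 40 h → overtime 8 h 27 min, regular 40 h 0 min.

Regular 40.00 hours, overtime 8.45 hours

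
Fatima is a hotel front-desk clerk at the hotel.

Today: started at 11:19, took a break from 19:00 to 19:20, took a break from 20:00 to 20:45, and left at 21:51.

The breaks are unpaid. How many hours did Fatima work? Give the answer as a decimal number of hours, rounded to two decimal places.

Today: 11:19–21:51 = 10 h 32 min; less 65 min break → 9 h 27 min

9.45 hours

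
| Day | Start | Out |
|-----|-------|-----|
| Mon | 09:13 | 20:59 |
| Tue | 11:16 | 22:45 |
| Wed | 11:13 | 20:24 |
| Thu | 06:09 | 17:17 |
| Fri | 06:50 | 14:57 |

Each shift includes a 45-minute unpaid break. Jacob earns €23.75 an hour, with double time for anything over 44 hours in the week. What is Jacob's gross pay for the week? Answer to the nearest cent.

€1231.83

Mon: 09:13–20:59 = 11 h 46 min; less 45 min break → 11 h 1 min
Tue: 11:16–22:45 = 11 h 29 min; less 45 min break → 10 h 44 min
Wed: 11:13–20:24 = 9 h 11 min; less 45 min break → 8 h 26 min
Thu: 06:09–17:17 = 11 h 8 min; less 45 min break → 10 h 23 min
Fri: 06:50–14:57 = 8 h 7 min; less 45 min break → 7 h 22 min
Total worked: 47 h 56 min = 2876 min.
Regular 44 h 0 min = 2640 min at €23.75/h; overtime 3 h 56 min = 236 min at €47.50/h.
Pay = (2640 × €23.75 + 236 × €47.50) ÷ 60 = €1231.83.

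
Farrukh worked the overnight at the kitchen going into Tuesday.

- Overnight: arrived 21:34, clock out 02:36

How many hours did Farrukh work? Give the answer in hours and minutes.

5 h 2 min

Overnight: 21:34 → midnight = 2 h 26 min; midnight → 02:36 = 2 h 36 min; span 5 h 2 min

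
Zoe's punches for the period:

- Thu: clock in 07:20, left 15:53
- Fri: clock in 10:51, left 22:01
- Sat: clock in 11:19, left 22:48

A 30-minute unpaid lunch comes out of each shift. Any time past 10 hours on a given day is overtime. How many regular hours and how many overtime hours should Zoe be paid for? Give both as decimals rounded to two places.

Regular 28.05 hours, overtime 1.65 hours

Thu: 07:20–15:53 = 8 h 33 min; less 30 min break → 8 h 3 min
Fri: 10:51–22:01 = 11 h 10 min; less 30 min break → 10 h 40 min
Sat: 11:19–22:48 = 11 h 29 min; less 30 min break → 10 h 59 min
Thu reg 8 h 3 min / OT 0 h 0 min; Fri reg 10 h 0 min / OT 0 h 40 min; Sat reg 10 h 0 min / OT 0 h 59 min.
Totals: regular 28 h 3 min, overtime 1 h 39 min.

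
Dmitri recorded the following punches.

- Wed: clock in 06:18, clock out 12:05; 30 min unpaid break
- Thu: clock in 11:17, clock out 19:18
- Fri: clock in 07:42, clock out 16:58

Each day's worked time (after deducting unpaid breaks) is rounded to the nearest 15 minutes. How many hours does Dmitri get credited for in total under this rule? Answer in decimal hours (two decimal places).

22.50 hours

Wed: 06:18–12:05 = 5 h 47 min − 30 min = 5 h 17 min → rounds to 5 h 15 min
Thu: 11:17–19:18 = 8 h 1 min → rounds to 8 h 0 min
Fri: 07:42–16:58 = 9 h 16 min → rounds to 9 h 15 min
Total credited: 22 h 30 min.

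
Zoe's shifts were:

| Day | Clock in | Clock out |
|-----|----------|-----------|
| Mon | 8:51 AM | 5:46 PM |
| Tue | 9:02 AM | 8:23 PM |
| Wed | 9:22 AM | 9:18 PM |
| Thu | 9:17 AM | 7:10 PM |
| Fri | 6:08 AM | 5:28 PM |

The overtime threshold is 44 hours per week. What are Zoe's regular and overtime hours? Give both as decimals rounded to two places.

Mon: 8:51 AM–5:46 PM = 8 h 55 min
Tue: 9:02 AM–8:23 PM = 11 h 21 min
Wed: 9:22 AM–9:18 PM = 11 h 56 min
Thu: 9:17 AM–7:10 PM = 9 h 53 min
Fri: 6:08 AM–5:28 PM = 11 h 20 min
Total worked: 53 h 25 min = 53.42 h.
Threshold 44 h → overtime 9 h 25 min, regular 44 h 0 min.

Regular 44.00 hours, overtime 9.42 hours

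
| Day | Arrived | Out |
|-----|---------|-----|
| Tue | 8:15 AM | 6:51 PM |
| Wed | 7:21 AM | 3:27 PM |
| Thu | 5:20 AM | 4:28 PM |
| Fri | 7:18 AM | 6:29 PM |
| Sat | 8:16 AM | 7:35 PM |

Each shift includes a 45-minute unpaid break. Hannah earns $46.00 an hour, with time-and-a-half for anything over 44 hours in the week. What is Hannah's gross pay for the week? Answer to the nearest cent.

$2340.25

Tue: 8:15 AM–6:51 PM = 10 h 36 min; less 45 min break → 9 h 51 min
Wed: 7:21 AM–3:27 PM = 8 h 6 min; less 45 min break → 7 h 21 min
Thu: 5:20 AM–4:28 PM = 11 h 8 min; less 45 min break → 10 h 23 min
Fri: 7:18 AM–6:29 PM = 11 h 11 min; less 45 min break → 10 h 26 min
Sat: 8:16 AM–7:35 PM = 11 h 19 min; less 45 min break → 10 h 34 min
Total worked: 48 h 35 min = 2915 min.
Regular 44 h 0 min = 2640 min at $46.00/h; overtime 4 h 35 min = 275 min at $69.00/h.
Pay = (2640 × $46.00 + 275 × $69.00) ÷ 60 = $2340.25.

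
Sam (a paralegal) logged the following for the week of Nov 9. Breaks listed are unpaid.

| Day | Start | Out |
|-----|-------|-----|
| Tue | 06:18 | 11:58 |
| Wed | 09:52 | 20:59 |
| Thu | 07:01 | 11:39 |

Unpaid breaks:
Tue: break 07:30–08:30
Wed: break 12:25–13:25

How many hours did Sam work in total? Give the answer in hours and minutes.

Tue: 06:18–11:58 = 5 h 40 min; less 60 min break → 4 h 40 min
Wed: 09:52–20:59 = 11 h 7 min; less 60 min break → 10 h 7 min
Thu: 07:01–11:39 = 4 h 38 min
Total: 4 h 40 min + 10 h 7 min + 4 h 38 min = 19 h 25 min.

19 h 25 min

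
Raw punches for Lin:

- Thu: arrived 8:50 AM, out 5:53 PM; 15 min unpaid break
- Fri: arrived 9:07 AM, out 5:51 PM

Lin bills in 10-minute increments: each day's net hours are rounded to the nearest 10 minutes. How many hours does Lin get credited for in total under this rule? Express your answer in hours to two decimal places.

17.50 hours

Thu: 8:50 AM–5:53 PM = 9 h 3 min − 15 min = 8 h 48 min → rounds to 8 h 50 min
Fri: 9:07 AM–5:51 PM = 8 h 44 min → rounds to 8 h 40 min
Total credited: 17 h 30 min.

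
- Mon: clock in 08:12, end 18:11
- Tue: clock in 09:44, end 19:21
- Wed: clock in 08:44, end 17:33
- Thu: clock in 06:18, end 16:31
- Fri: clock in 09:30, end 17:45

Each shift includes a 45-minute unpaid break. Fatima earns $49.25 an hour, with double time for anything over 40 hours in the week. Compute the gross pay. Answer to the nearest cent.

Mon: 08:12–18:11 = 9 h 59 min; less 45 min break → 9 h 14 min
Tue: 09:44–19:21 = 9 h 37 min; less 45 min break → 8 h 52 min
Wed: 08:44–17:33 = 8 h 49 min; less 45 min break → 8 h 4 min
Thu: 06:18–16:31 = 10 h 13 min; less 45 min break → 9 h 28 min
Fri: 09:30–17:45 = 8 h 15 min; less 45 min break → 7 h 30 min
Total worked: 43 h 8 min = 2588 min.
Regular 40 h 0 min = 2400 min at $49.25/h; overtime 3 h 8 min = 188 min at $98.50/h.
Pay = (2400 × $49.25 + 188 × $98.50) ÷ 60 = $2278.63.

$2278.63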